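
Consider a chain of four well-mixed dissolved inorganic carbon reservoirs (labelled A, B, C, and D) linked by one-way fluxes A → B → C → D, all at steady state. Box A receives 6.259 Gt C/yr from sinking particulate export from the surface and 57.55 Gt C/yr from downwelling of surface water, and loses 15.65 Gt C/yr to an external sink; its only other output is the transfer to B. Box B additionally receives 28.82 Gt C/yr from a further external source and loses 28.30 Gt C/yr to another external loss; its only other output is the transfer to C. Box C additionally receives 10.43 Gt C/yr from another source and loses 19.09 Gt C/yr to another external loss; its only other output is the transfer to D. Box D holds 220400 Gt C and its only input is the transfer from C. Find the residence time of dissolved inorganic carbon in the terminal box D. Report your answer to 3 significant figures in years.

5510 yr

Box A: F(A→B) = (6.259 + 57.55) − 15.65 = 48.159 Gt C/yr.
Box B: F(B→C) = (48.159 + 28.82) − 28.30 = 48.679 Gt C/yr.
Box C: F(C→D) = (48.679 + 10.43) − 19.09 = 40.019 Gt C/yr.
Box D throughput = its input = 40.019 Gt C/yr; τ = 220400 / 40.019 = 5507 yr.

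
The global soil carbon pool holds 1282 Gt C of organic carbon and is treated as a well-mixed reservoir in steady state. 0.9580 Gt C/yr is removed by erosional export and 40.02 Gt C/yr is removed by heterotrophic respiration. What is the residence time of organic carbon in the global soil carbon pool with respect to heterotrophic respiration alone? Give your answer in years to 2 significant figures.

Residence time with respect to a single sink: τ = M / F_sink.
τ = 1282 / 40.02 = 32.03 yr.

32 yr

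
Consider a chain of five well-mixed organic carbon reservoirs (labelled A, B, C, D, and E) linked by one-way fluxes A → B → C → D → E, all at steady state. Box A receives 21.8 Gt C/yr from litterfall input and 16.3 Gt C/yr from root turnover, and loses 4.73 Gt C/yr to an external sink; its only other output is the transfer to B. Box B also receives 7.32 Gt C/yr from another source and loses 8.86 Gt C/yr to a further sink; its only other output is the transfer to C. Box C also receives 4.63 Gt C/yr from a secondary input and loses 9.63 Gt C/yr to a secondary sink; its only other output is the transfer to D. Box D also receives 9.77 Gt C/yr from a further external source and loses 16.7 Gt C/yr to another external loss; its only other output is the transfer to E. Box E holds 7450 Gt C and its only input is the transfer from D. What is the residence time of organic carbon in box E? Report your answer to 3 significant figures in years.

374 yr

Box A: F(A→B) = (21.8 + 16.3) − 4.73 = 33.370 Gt C/yr.
Box B: F(B→C) = (33.370 + 7.32) − 8.86 = 31.830 Gt C/yr.
Box C: F(C→D) = (31.830 + 4.63) − 9.63 = 26.830 Gt C/yr.
Box D: F(D→E) = (26.830 + 9.77) − 16.7 = 19.900 Gt C/yr.
Box E throughput = its input = 19.900 Gt C/yr; τ = 7450 / 19.900 = 374.4 yr.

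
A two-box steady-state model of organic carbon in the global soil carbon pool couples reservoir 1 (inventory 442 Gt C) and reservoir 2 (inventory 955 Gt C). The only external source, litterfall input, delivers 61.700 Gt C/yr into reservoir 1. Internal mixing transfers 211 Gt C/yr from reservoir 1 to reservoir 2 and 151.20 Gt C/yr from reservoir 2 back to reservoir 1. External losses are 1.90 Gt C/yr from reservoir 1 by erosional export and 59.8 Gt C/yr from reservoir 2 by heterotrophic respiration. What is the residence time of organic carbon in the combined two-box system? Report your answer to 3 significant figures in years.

For the system as a whole, the A↔B exchange is internal and contributes nothing to the throughput; only the external sinks remove mass.
M_total = 442 + 955 = 1397.0 Gt C.
ΣF_external_out = 1.90 + 59.8 = 61.700 Gt C/yr.
τ = M_total / ΣF_ext = 1397.0 / 61.700 = 22.64 yr.

22.6 yr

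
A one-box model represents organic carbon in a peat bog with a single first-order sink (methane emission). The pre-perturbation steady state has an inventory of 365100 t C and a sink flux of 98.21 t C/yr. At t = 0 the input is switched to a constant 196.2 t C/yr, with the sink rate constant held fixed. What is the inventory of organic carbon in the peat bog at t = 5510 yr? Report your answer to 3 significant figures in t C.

τ = M₀/F₀ = 365100/98.21 = 3718 yr; rate constant k = 1/τ.
New steady state M_∞ = F₁/k = F₁·τ = 196.2 × 3718 = 729380 t C.
M(t) = M_∞ + (M₀ − M_∞)·e^(−t/τ); t/τ = 5510/3718 = 1.482, so e^(−t/τ) = 0.2271.
M(t) = 729380 − 364300 × 0.2271 = 646640 t C.

647000 t C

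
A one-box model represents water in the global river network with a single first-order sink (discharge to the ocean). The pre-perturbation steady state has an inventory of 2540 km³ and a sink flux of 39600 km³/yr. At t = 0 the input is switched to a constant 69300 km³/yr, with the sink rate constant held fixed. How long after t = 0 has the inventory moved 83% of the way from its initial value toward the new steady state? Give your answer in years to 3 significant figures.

τ = M₀/F₀ = 2540/39600 = 0.06414 yr.
The remaining gap fraction is e^(−t/τ); 83% covered ⇒ e^(−t/τ) = 0.170.
t = −τ ln(0.170) = 0.06414 × 1.772 = 0.1137 yr.

0.114 yr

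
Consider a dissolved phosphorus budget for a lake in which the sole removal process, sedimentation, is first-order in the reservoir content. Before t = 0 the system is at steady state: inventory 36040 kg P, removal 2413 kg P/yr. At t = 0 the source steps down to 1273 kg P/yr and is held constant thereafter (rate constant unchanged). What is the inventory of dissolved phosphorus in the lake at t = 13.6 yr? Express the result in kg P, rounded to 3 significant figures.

25900 kg P

τ = M₀/F₀ = 36040/2413 = 14.94 yr; rate constant k = 1/τ.
New steady state M_∞ = F₁/k = F₁·τ = 1273 × 14.94 = 19013 kg P.
M(t) = M_∞ + (M₀ − M_∞)·e^(−t/τ); t/τ = 13.6/14.94 = 0.9106, so e^(−t/τ) = 0.4023.
M(t) = 19013 + 17030 × 0.4023 = 25863 kg P.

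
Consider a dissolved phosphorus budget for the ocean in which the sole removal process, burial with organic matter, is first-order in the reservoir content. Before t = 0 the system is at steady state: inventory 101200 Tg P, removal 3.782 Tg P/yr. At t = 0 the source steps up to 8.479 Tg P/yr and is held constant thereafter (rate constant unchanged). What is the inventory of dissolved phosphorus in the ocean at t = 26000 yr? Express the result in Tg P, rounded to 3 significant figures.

179000 Tg P

τ = M₀/F₀ = 101200/3.782 = 26760 yr; rate constant k = 1/τ.
New steady state M_∞ = F₁/k = F₁·τ = 8.479 × 26760 = 226880 Tg P.
M(t) = M_∞ + (M₀ − M_∞)·e^(−t/τ); t/τ = 26000/26760 = 0.9717, so e^(−t/τ) = 0.3785.
M(t) = 226880 − 125700 × 0.3785 = 179320 Tg P.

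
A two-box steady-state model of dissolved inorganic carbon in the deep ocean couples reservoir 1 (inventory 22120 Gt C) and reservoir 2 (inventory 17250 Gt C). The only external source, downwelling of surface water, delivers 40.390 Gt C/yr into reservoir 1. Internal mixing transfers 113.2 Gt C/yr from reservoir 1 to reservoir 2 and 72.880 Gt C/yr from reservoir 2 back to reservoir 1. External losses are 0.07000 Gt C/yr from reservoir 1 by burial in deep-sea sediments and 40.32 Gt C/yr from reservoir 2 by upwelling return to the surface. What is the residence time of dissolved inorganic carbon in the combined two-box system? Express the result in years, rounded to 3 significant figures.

Treat the two boxes together as one reservoir: the mixing fluxes between them are internal recycling, so τ = ΣM / Σ(external losses).
M_total = 22120 + 17250 = 39370 Gt C.
ΣF_external_out = 0.07000 + 40.32 = 40.390 Gt C/yr.
τ = M_total / ΣF_ext = 39370 / 40.390 = 974.7 yr.

975 yr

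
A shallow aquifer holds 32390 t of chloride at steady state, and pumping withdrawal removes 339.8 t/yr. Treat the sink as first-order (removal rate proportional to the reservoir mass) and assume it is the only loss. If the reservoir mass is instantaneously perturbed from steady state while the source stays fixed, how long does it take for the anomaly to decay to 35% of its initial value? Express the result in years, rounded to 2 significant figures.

100 yr

For a linear reservoir the anomaly decays as exp(−t/τ) with τ = M/F = 32390/339.8 = 95.32 yr.
exp(−t/τ) = 0.35 ⇒ t = −τ ln(0.35) = 95.32 × 1.050 = 100.1 yr.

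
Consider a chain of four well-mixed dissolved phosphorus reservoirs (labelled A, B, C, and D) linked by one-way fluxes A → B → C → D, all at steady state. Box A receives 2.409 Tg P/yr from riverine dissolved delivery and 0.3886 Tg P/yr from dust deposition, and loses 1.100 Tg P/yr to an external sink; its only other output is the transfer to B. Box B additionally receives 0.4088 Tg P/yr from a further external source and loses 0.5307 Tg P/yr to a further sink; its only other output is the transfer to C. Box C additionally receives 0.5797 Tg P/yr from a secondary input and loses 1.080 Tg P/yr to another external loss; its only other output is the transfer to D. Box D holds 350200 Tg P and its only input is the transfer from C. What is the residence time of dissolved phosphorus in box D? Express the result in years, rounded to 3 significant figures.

326000 yr

Box A: F(A→B) = (2.409 + 0.3886) − 1.100 = 1.6976 Tg P/yr.
Box B: F(B→C) = (1.6976 + 0.4088) − 0.5307 = 1.5757 Tg P/yr.
Box C: F(C→D) = (1.5757 + 0.5797) − 1.080 = 1.0754 Tg P/yr.
Box D throughput = its input = 1.0754 Tg P/yr; τ = 350200 / 1.0754 = 325600 yr.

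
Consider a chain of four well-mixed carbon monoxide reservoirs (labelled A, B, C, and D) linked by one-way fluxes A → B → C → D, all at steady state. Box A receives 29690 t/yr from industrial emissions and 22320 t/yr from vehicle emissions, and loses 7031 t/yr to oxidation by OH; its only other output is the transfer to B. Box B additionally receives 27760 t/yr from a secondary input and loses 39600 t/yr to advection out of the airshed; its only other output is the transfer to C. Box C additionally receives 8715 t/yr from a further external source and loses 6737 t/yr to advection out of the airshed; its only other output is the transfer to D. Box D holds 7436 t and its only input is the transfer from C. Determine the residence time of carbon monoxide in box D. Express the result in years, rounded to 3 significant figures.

0.212 yr

Box A: F(A→B) = (29690 + 22320) − 7031 = 44979 t/yr.
Box B: F(B→C) = (44979 + 27760) − 39600 = 33139 t/yr.
Box C: F(C→D) = (33139 + 8715) − 6737 = 35117 t/yr.
Box D throughput = its input = 35117 t/yr; τ = 7436 / 35117 = 0.2117 yr.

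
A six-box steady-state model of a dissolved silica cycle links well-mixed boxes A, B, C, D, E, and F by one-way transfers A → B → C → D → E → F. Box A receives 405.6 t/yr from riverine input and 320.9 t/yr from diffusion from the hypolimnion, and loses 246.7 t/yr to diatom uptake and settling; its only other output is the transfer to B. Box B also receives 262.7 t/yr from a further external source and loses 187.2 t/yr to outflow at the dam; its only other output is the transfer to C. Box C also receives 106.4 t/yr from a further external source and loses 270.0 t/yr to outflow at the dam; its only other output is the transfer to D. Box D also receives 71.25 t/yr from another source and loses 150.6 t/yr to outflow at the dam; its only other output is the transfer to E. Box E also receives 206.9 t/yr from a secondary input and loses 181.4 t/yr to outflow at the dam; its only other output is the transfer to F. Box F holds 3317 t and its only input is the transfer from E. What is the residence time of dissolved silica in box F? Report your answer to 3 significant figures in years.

9.82 yr

Box A: F(A→B) = (405.6 + 320.9) − 246.7 = 479.80 t/yr.
Box B: F(B→C) = (479.80 + 262.7) − 187.2 = 555.30 t/yr.
Box C: F(C→D) = (555.30 + 106.4) − 270.0 = 391.70 t/yr.
Box D: F(D→E) = (391.70 + 71.25) − 150.6 = 312.35 t/yr.
Box E: F(E→F) = (312.35 + 206.9) − 181.4 = 337.85 t/yr.
Box F throughput = its input = 337.85 t/yr; τ = 3317 / 337.85 = 9.818 yr.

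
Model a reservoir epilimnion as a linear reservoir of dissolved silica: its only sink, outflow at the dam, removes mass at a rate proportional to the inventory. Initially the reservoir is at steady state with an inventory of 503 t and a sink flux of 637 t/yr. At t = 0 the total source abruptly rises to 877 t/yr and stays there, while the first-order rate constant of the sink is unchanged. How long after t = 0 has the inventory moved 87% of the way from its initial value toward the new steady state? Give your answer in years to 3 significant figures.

1.61 yr

τ = M₀/F₀ = 503/637 = 0.7896 yr.
The remaining gap fraction is e^(−t/τ); 87% covered ⇒ e^(−t/τ) = 0.130.
t = −τ ln(0.130) = 0.7896 × 2.040 = 1.611 yr.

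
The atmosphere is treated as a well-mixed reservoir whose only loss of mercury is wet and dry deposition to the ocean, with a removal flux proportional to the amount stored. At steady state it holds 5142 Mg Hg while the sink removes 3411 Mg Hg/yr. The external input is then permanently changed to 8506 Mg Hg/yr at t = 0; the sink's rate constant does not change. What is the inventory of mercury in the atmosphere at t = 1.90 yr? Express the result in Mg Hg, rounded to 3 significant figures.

10600 Mg Hg

The sink rate constant is k = F₀/M₀ = 3411/5142 = 0.6634 yr⁻¹.
Solving dM/dt = F₁ − kM with M(0) = M₀ gives M(t) = F₁/k + (M₀ − F₁/k)·e^(−kt).
F₁/k = 8506/0.6634 = 12823 Mg Hg; kt = 0.6634 × 1.90 = 1.260, e^(−kt) = 0.2835.
M(1.90) = 12823 + (5142 − 12823) × 0.2835 = 12823 − 2178 = 10645 Mg Hg.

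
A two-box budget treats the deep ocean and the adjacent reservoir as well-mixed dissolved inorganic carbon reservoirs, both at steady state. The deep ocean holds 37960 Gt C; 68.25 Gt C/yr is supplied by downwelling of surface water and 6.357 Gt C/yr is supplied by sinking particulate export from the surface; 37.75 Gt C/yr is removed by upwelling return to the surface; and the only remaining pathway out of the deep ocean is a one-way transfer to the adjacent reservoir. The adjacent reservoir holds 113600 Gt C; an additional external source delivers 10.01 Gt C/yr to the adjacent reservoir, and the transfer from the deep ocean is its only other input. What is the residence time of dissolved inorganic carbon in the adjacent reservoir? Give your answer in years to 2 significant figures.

2400 yr

Balance the deep ocean: ΣF_in = 68.25 + 6.357 = 74.607 Gt C/yr.
Transfer to the adjacent reservoir = ΣF_in − (37.75) = 36.857 Gt C/yr.
Total input to the adjacent reservoir = 36.857 + 10.01 = 46.867 Gt C/yr; at steady state this equals its total output.
τ = M / F = 113600 / 46.867 = 2424 yr.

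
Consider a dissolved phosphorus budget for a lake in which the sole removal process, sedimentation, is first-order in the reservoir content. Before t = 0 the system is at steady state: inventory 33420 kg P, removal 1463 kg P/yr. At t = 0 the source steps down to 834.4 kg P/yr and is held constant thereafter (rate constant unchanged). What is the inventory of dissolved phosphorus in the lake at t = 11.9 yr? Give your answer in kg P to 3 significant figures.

27600 kg P

τ = M₀/F₀ = 33420/1463 = 22.84 yr; rate constant k = 1/τ.
New steady state M_∞ = F₁/k = F₁·τ = 834.4 × 22.84 = 19061 kg P.
M(t) = M_∞ + (M₀ − M_∞)·e^(−t/τ); t/τ = 11.9/22.84 = 0.5209, so e^(−t/τ) = 0.5940.
M(t) = 19061 + 14360 × 0.5940 = 27590 kg P.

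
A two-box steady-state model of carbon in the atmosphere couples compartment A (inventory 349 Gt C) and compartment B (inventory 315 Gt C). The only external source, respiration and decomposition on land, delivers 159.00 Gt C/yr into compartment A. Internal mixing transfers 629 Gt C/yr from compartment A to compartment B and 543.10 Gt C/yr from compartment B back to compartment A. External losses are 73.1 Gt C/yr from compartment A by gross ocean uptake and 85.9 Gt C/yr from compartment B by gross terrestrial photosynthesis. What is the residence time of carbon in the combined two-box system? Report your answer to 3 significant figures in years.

4.18 yr

For the system as a whole, the A↔B exchange is internal and contributes nothing to the throughput; only the external sinks remove mass.
M_total = 349 + 315 = 664.00 Gt C.
ΣF_external_out = 73.1 + 85.9 = 159.00 Gt C/yr.
τ = M_total / ΣF_ext = 664.00 / 159.00 = 4.176 yr.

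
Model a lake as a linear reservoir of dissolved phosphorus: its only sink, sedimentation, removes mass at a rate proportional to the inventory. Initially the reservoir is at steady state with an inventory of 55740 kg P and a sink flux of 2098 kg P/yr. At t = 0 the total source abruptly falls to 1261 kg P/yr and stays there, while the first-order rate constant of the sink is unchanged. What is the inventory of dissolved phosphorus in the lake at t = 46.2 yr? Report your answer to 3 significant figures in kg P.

τ = M₀/F₀ = 55740/2098 = 26.57 yr; rate constant k = 1/τ.
New steady state M_∞ = F₁/k = F₁·τ = 1261 × 26.57 = 33502 kg P.
M(t) = M_∞ + (M₀ − M_∞)·e^(−t/τ); t/τ = 46.2/26.57 = 1.739, so e^(−t/τ) = 0.1757.
M(t) = 33502 + 22240 × 0.1757 = 37410 kg P.

37400 kg P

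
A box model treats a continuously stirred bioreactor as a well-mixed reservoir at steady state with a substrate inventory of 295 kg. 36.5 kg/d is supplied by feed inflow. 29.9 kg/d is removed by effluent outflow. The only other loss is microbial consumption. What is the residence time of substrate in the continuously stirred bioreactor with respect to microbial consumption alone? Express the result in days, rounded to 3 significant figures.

44.7 d

At steady state ΣF_in = ΣF_out.
ΣF_in = 36.500 kg/d.
Microbial consumption flux = ΣF_in − (29.9) = 36.500 − 29.90 = 6.600 kg/d.
τ = M / F = 295 / 6.600 = 44.70 d.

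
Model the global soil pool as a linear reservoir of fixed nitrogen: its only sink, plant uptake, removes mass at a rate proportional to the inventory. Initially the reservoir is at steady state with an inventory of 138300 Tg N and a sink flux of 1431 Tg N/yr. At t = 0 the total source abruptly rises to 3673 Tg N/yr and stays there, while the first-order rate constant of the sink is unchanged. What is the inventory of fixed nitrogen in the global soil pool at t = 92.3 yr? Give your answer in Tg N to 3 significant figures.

272000 Tg N

The sink rate constant is k = F₀/M₀ = 1431/138300 = 0.01035 yr⁻¹.
Solving dM/dt = F₁ − kM with M(0) = M₀ gives M(t) = F₁/k + (M₀ − F₁/k)·e^(−kt).
F₁/k = 3673/0.01035 = 354980 Tg N; kt = 0.01035 × 92.3 = 0.9550, e^(−kt) = 0.3848.
M(92.3) = 354980 + (138300 − 354980) × 0.3848 = 354980 − 83380 = 271600 Tg N.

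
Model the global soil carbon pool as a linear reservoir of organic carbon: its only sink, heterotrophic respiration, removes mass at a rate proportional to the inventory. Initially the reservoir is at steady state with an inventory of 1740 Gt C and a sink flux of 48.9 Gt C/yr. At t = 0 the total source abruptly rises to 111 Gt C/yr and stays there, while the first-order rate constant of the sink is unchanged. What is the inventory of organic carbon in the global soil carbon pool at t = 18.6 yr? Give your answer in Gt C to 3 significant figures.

The sink rate constant is k = F₀/M₀ = 48.9/1740 = 0.02810 yr⁻¹.
Solving dM/dt = F₁ − kM with M(0) = M₀ gives M(t) = F₁/k + (M₀ − F₁/k)·e^(−kt).
F₁/k = 111/0.02810 = 3949.7 Gt C; kt = 0.02810 × 18.6 = 0.5227, e^(−kt) = 0.5929.
M(18.6) = 3949.7 + (1740 − 3949.7) × 0.5929 = 3949.7 − 1310 = 2639.6 Gt C.

2640 Gt C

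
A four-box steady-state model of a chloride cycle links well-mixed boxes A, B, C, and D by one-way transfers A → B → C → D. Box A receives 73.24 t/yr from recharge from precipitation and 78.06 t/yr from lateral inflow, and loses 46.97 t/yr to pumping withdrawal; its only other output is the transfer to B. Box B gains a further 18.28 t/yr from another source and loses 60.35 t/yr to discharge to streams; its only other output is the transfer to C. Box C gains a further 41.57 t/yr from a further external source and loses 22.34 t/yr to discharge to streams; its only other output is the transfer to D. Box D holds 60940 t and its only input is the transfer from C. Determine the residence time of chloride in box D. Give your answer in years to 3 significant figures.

Box A: F(A→B) = (73.24 + 78.06) − 46.97 = 104.33 t/yr.
Box B: F(B→C) = (104.33 + 18.28) − 60.35 = 62.260 t/yr.
Box C: F(C→D) = (62.260 + 41.57) − 22.34 = 81.490 t/yr.
Box D throughput = its input = 81.490 t/yr; τ = 60940 / 81.490 = 747.8 yr.

748 yr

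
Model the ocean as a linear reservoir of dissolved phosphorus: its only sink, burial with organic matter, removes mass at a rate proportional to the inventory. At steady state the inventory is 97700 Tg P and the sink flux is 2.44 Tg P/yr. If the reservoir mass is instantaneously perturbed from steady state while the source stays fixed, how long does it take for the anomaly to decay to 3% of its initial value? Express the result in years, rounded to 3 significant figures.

140000 yr

For a linear reservoir the anomaly decays as exp(−t/τ) with τ = M/F = 97700/2.44 = 40040 yr.
exp(−t/τ) = 0.03 ⇒ t = −τ ln(0.03) = 40040 × 3.507 = 140400 yr.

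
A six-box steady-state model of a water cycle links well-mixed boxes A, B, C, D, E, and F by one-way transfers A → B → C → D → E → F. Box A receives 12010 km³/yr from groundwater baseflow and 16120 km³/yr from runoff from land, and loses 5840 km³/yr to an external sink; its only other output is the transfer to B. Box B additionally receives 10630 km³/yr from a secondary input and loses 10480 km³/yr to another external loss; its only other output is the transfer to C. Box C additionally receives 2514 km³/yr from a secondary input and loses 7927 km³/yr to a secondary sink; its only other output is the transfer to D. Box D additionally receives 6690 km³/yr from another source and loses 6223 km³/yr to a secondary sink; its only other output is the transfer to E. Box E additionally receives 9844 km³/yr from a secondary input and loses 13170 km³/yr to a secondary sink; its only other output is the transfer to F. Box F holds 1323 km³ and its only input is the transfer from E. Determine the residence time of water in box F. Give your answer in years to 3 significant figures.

Box A: F(A→B) = (12010 + 16120) − 5840 = 22290 km³/yr.
Box B: F(B→C) = (22290 + 10630) − 10480 = 22440 km³/yr.
Box C: F(C→D) = (22440 + 2514) − 7927 = 17027 km³/yr.
Box D: F(D→E) = (17027 + 6690) − 6223 = 17494 km³/yr.
Box E: F(E→F) = (17494 + 9844) − 13170 = 14168 km³/yr.
Box F throughput = its input = 14168 km³/yr; τ = 1323 / 14168 = 0.09338 yr.

0.0934 yr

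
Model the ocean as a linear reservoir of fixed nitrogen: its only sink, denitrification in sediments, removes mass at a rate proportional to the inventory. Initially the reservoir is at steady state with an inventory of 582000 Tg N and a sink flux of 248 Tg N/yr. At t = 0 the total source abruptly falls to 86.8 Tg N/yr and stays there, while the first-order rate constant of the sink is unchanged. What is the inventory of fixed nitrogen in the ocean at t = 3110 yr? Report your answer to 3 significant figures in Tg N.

τ = M₀/F₀ = 582000/248 = 2347 yr; rate constant k = 1/τ.
New steady state M_∞ = F₁/k = F₁·τ = 86.8 × 2347 = 203700 Tg N.
M(t) = M_∞ + (M₀ − M_∞)·e^(−t/τ); t/τ = 3110/2347 = 1.325, so e^(−t/τ) = 0.2657.
M(t) = 203700 + 378300 × 0.2657 = 304230 Tg N.

304000 Tg N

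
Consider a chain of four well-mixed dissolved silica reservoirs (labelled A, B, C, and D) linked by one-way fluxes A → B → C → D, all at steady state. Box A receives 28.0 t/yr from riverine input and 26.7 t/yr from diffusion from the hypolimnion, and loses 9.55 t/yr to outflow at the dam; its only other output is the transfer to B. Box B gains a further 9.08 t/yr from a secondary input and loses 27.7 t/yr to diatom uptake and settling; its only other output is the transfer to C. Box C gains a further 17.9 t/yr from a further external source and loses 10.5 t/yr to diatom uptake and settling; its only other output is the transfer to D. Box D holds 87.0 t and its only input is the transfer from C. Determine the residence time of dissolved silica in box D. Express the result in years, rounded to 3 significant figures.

2.56 yr

Box A: F(A→B) = (28.0 + 26.7) − 9.55 = 45.150 t/yr.
Box B: F(B→C) = (45.150 + 9.08) − 27.7 = 26.530 t/yr.
Box C: F(C→D) = (26.530 + 17.9) − 10.5 = 33.930 t/yr.
Box D throughput = its input = 33.930 t/yr; τ = 87.0 / 33.930 = 2.564 yr.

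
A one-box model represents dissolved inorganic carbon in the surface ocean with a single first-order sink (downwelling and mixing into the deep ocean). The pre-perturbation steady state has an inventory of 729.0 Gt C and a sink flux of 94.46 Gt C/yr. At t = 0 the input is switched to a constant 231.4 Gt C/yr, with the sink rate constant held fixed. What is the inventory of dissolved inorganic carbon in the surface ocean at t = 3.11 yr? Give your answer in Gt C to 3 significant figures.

The sink rate constant is k = F₀/M₀ = 94.46/729.0 = 0.1296 yr⁻¹.
Solving dM/dt = F₁ − kM with M(0) = M₀ gives M(t) = F₁/k + (M₀ − F₁/k)·e^(−kt).
F₁/k = 231.4/0.1296 = 1785.8 Gt C; kt = 0.1296 × 3.11 = 0.4030, e^(−kt) = 0.6683.
M(3.11) = 1785.8 + (729.0 − 1785.8) × 0.6683 = 1785.8 − 706.3 = 1079.5 Gt C.

1080 Gt C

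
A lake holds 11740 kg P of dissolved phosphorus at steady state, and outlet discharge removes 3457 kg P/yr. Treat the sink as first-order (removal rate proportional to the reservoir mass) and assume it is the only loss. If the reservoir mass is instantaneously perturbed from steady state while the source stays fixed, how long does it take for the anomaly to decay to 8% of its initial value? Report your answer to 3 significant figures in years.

8.58 yr

For a linear reservoir the anomaly decays as exp(−t/τ) with τ = M/F = 11740/3457 = 3.396 yr.
exp(−t/τ) = 0.08 ⇒ t = −τ ln(0.08) = 3.396 × 2.526 = 8.577 yr.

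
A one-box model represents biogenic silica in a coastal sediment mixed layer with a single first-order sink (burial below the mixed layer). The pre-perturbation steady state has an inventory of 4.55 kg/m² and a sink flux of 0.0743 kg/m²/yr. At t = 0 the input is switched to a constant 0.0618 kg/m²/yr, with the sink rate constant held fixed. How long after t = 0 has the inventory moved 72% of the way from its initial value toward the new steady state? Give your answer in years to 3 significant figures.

78.0 yr

τ = M₀/F₀ = 4.55/0.0743 = 61.24 yr.
The remaining gap fraction is e^(−t/τ); 72% covered ⇒ e^(−t/τ) = 0.280.
t = −τ ln(0.280) = 61.24 × 1.273 = 77.95 yr.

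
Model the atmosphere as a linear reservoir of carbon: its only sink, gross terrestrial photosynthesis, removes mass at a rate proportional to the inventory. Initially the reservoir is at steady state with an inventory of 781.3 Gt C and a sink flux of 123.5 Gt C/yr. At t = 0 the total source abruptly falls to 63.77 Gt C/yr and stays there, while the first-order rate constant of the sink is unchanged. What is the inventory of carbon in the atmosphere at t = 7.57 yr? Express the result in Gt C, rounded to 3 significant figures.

Residence time τ = M₀/F₀ = 6.326 yr. The eventual steady state is M_∞ = M₀·(F₁/F₀) = 781.3 × 63.77/123.5 = 403.43 Gt C.
The anomaly ΔM(t) = M(t) − M_∞ decays as ΔM₀·e^(−t/τ) with ΔM₀ = 781.3 − 403.43 = 377.9 Gt C.
At t = 7.57 yr, e^(−t/τ) = e^(−1.197) = 0.3022, so ΔM = 114.2 Gt C and M = 403.43 + 114.2 = 517.63 Gt C.

518 Gt C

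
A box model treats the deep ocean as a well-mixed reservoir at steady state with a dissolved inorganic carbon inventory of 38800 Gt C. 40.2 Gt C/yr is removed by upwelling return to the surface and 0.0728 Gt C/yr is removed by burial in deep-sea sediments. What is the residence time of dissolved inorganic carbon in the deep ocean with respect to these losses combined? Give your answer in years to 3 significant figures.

963 yr

Total removal = 40.20 + 0.07280 = 40.273 Gt C/yr.
τ = M / ΣF_out = 38800 / 40.273 = 963.4 yr.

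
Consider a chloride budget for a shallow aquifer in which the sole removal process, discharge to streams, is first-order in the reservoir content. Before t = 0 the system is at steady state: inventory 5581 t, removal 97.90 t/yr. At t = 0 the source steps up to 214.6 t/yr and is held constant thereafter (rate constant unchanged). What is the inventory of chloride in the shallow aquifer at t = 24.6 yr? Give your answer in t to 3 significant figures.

7910 t

τ = M₀/F₀ = 5581/97.90 = 57.01 yr; rate constant k = 1/τ.
New steady state M_∞ = F₁/k = F₁·τ = 214.6 × 57.01 = 12234 t.
M(t) = M_∞ + (M₀ − M_∞)·e^(−t/τ); t/τ = 24.6/57.01 = 0.4315, so e^(−t/τ) = 0.6495.
M(t) = 12234 − 6653 × 0.6495 = 7912.7 t.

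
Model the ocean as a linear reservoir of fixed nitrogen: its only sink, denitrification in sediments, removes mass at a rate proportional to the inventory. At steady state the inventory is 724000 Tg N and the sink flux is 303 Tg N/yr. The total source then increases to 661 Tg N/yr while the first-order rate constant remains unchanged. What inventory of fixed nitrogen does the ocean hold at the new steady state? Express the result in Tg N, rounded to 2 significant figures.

Rate constant k = F/M = 303 / 724000 = 0.0004185 yr⁻¹.
At the new steady state, source = k·M_new ⇒ M_new = 661 / 0.0004185 = 1.579×10^6 Tg N.
(Equivalently M_new = M × F_new/F_old = 724000 × 661/303.)

1.6×10^6 Tg N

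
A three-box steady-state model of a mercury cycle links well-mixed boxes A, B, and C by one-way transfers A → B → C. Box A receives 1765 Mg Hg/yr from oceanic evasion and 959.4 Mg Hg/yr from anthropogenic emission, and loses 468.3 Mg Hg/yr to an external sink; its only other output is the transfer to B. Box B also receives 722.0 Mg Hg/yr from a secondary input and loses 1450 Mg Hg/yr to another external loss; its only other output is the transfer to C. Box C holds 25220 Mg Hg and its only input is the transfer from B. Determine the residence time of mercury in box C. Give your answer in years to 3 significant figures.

16.5 yr

Box A: F(A→B) = (1765 + 959.4) − 468.3 = 2256.1 Mg Hg/yr.
Box B: F(B→C) = (2256.1 + 722.0) − 1450 = 1528.1 Mg Hg/yr.
Box C throughput = its input = 1528.1 Mg Hg/yr; τ = 25220 / 1528.1 = 16.50 yr.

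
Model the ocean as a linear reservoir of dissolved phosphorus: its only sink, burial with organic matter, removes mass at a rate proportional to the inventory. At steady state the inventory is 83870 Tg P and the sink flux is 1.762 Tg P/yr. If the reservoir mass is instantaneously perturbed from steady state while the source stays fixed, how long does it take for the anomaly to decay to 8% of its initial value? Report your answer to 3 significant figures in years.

120000 yr

For a linear reservoir the anomaly decays as exp(−t/τ) with τ = M/F = 83870/1.762 = 47600 yr.
exp(−t/τ) = 0.08 ⇒ t = −τ ln(0.08) = 47600 × 2.526 = 120200 yr.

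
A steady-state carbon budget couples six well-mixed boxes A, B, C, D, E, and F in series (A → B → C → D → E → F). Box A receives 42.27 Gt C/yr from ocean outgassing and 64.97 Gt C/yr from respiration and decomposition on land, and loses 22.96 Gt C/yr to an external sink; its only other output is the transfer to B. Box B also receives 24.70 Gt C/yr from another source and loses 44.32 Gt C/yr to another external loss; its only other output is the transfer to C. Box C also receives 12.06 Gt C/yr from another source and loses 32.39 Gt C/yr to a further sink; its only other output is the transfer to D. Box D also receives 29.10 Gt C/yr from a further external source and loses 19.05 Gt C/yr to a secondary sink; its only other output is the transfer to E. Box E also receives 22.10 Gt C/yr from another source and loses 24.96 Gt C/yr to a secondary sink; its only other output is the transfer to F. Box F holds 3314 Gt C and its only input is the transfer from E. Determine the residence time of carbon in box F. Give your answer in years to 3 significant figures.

Box A: F(A→B) = (42.27 + 64.97) − 22.96 = 84.280 Gt C/yr.
Box B: F(B→C) = (84.280 + 24.70) − 44.32 = 64.660 Gt C/yr.
Box C: F(C→D) = (64.660 + 12.06) − 32.39 = 44.330 Gt C/yr.
Box D: F(D→E) = (44.330 + 29.10) − 19.05 = 54.380 Gt C/yr.
Box E: F(E→F) = (54.380 + 22.10) − 24.96 = 51.520 Gt C/yr.
Box F throughput = its input = 51.520 Gt C/yr; τ = 3314 / 51.520 = 64.32 yr.

64.3 yr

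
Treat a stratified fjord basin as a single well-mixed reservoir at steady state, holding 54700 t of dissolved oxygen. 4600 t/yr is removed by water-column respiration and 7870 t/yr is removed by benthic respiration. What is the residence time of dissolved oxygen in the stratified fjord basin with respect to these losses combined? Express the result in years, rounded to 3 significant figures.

Total removal = 4600 + 7870 = 12470 t/yr.
τ = M / ΣF_out = 54700 / 12470 = 4.387 yr.

4.39 yr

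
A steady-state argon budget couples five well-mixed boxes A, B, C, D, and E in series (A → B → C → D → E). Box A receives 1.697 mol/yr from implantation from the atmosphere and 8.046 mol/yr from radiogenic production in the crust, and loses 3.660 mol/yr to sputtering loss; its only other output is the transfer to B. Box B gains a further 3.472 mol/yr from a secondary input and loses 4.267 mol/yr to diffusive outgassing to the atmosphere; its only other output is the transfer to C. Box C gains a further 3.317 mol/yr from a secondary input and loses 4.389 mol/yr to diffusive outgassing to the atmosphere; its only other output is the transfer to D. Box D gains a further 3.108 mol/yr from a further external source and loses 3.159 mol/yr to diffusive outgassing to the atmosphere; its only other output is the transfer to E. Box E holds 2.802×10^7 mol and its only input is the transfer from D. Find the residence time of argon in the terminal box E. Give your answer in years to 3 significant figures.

Box A: F(A→B) = (1.697 + 8.046) − 3.660 = 6.0830 mol/yr.
Box B: F(B→C) = (6.0830 + 3.472) − 4.267 = 5.2880 mol/yr.
Box C: F(C→D) = (5.2880 + 3.317) − 4.389 = 4.2160 mol/yr.
Box D: F(D→E) = (4.2160 + 3.108) − 3.159 = 4.1650 mol/yr.
Box E throughput = its input = 4.1650 mol/yr; τ = 2.802×10^7 / 4.1650 = 6.727×10^6 yr.

6.73×10^6 yr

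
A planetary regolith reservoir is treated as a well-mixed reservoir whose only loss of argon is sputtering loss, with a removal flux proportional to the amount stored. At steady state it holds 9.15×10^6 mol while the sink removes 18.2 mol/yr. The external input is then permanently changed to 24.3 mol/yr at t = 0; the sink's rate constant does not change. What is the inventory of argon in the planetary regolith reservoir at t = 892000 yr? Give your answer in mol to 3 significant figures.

Residence time τ = M₀/F₀ = 502700 yr. The eventual steady state is M_∞ = M₀·(F₁/F₀) = 9.15×10^6 × 24.3/18.2 = 1.2217×10^7 mol.
The anomaly ΔM(t) = M(t) − M_∞ decays as ΔM₀·e^(−t/τ) with ΔM₀ = 9.15×10^6 − 1.2217×10^7 = −3.067×10^6 mol.
At t = 892000 yr, e^(−t/τ) = e^(−1.774) = 0.1696, so ΔM = −520200 mol and M = 1.2217×10^7 − 520200 = 1.1697×10^7 mol.

1.17×10^7 mol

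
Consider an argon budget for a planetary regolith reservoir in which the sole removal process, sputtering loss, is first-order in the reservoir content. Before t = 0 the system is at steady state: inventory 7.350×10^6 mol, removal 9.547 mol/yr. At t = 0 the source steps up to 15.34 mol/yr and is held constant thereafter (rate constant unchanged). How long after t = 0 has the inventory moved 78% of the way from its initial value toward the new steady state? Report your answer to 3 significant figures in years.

τ = M₀/F₀ = 7.350×10^6/9.547 = 769900 yr.
The remaining gap fraction is e^(−t/τ); 78% covered ⇒ e^(−t/τ) = 0.220.
t = −τ ln(0.220) = 769900 × 1.514 = 1.166×10^6 yr.

1.17×10^6 yr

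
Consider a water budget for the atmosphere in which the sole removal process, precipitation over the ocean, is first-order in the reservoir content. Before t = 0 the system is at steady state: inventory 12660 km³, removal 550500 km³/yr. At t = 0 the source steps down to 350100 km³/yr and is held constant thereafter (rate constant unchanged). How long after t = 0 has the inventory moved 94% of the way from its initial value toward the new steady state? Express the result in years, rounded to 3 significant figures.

τ = M₀/F₀ = 12660/550500 = 0.02300 yr.
The remaining gap fraction is e^(−t/τ); 94% covered ⇒ e^(−t/τ) = 0.0600.
t = −τ ln(0.0600) = 0.02300 × 2.813 = 0.06470 yr.

0.0647 yr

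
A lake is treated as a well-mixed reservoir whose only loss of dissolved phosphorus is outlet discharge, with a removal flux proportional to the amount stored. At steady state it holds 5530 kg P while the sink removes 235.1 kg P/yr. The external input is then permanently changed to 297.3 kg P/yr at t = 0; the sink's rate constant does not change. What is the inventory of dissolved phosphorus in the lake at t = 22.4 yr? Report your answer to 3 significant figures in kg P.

The sink rate constant is k = F₀/M₀ = 235.1/5530 = 0.04251 yr⁻¹.
Solving dM/dt = F₁ − kM with M(0) = M₀ gives M(t) = F₁/k + (M₀ − F₁/k)·e^(−kt).
F₁/k = 297.3/0.04251 = 6993.1 kg P; kt = 0.04251 × 22.4 = 0.9523, e^(−kt) = 0.3859.
M(22.4) = 6993.1 + (5530 − 6993.1) × 0.3859 = 6993.1 − 564.5 = 6428.5 kg P.

6430 kg P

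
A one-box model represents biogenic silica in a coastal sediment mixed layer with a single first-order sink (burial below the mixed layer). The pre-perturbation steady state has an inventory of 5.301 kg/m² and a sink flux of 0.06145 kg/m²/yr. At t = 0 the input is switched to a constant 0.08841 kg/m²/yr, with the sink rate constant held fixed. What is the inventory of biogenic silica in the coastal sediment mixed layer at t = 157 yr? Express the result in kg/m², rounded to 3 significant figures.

7.25 kg/m²

τ = M₀/F₀ = 5.301/0.06145 = 86.27 yr; rate constant k = 1/τ.
New steady state M_∞ = F₁/k = F₁·τ = 0.08841 × 86.27 = 7.6267 kg/m².
M(t) = M_∞ + (M₀ − M_∞)·e^(−t/τ); t/τ = 157/86.27 = 1.820, so e^(−t/τ) = 0.1620.
M(t) = 7.6267 − 2.326 × 0.1620 = 7.2499 kg/m².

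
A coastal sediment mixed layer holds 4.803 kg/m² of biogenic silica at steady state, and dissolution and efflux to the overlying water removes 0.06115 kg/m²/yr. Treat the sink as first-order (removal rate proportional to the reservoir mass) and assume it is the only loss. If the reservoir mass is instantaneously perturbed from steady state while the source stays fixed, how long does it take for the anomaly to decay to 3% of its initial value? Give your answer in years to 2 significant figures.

280 yr

For a linear reservoir the anomaly decays as exp(−t/τ) with τ = M/F = 4.803/0.06115 = 78.54 yr.
exp(−t/τ) = 0.03 ⇒ t = −τ ln(0.03) = 78.54 × 3.507 = 275.4 yr.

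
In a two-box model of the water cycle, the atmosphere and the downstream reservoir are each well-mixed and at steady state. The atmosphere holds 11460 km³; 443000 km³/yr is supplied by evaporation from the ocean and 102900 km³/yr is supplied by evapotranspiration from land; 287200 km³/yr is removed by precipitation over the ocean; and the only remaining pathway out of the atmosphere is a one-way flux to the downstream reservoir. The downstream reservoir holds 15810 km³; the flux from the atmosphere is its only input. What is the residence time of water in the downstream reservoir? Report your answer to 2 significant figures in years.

0.061 yr

Balance the atmosphere: ΣF_in = 443000 + 102900 = 545900 km³/yr.
Flux to the downstream reservoir = ΣF_in − (287200) = 258700 km³/yr.
At steady state the output of the downstream reservoir equals its input, 258700 km³/yr.
τ = M / F = 15810 / 258700 = 0.06111 yr.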